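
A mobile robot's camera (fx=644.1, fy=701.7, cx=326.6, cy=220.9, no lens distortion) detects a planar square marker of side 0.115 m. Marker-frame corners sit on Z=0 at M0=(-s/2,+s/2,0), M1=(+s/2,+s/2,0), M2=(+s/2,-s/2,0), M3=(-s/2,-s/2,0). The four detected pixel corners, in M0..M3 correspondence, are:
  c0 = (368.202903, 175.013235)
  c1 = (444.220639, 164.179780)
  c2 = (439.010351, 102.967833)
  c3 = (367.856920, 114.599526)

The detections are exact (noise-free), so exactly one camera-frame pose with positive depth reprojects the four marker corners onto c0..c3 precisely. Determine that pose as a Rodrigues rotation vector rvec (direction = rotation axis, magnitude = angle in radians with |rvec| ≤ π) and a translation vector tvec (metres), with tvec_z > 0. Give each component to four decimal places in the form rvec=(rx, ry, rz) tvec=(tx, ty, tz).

Intrinsics K: fx=644.1, fy=701.7, cx=326.6, cy=220.9
Marker side s = 0.115 m; corners in marker frame (Z=0):
  M0 = (-0.0575, +0.0575, 0)
  M1 = (+0.0575, +0.0575, 0)
  M2 = (+0.0575, -0.0575, 0)
  M3 = (-0.0575, -0.0575, 0)
Detected image corners:
  c0 = (368.202903, 175.013235) px
  c1 = (444.220639, 164.179780) px
  c2 = (439.010351, 102.967833) px
  c3 = (367.856920, 114.599526) px
Planar DLT: solve 8×8 A·h = b for H (H[2,2]=1):
  H  [+550.61541 -205.46380 +404.31459]
  H  [-128.24071 +449.90431 +138.27020]
  H  [-0.21879 -0.56656 +1.00000]
B = K⁻¹H; ‖b₁‖=0.996798, ‖b₂‖=0.996798; λ = 2/(‖b₁‖+‖b₂‖) = 1.003213, sign → tz>0 ⇒ λ=+1.003213
r₁ = λ·B[:,0] = (+0.96890,-0.11425,-0.21949); r₂ = λ·B[:,1] = (-0.03181,+0.82215,-0.56838)
r₃ = r₁×r₂ = (+0.24539,+0.55769,+0.79295); SVD([r₁ r₂ r₃]) → R = UVᵀ:
  R  [+0.96890 -0.03181 +0.24539]
  R  [-0.11425 +0.82215 +0.55769]
  R  [-0.21949 -0.56838 +0.79295]
t = (+0.12104, -0.11813, +1.00321) m
tr R = 2.584005; θ = arccos((tr R − 1)/2) = 0.656714 rad = 37.627°
axis k = ((R−Rᵀ)₃₂, (R−Rᵀ)₁₃, (R−Rᵀ)₂₁) / (2 sinθ) = (-0.922220, +0.380727, -0.067510)
rvec = θ·k = (-0.605635, +0.250029, -0.044335)

rvec=(-0.6056, 0.2500, -0.0443) tvec=(0.1210, -0.1181, 1.0032)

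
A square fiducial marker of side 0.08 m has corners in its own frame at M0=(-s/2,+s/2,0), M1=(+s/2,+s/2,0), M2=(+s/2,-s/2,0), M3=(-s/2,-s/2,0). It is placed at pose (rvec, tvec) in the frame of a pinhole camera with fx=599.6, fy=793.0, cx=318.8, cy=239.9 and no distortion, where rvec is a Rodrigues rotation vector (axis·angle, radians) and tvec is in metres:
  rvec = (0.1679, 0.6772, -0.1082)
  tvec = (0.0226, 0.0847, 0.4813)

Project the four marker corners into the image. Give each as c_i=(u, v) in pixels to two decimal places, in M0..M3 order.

Intrinsics K: fx=599.6, fy=793.0, cx=318.8, cy=239.9
Marker side s = 0.08 m; corners in marker frame (Z=0):
  M0 = (-0.0400, +0.0400, 0)
  M1 = (+0.0400, +0.0400, 0)
  M2 = (+0.0400, -0.0400, 0)
  M3 = (-0.0400, -0.0400, 0)
rvec = (0.1679, 0.6772, -0.1082), |rvec| = θ = 0.70604 rad = 40.453°
Rodrigues: sinθ=0.64883, 1−cosθ=0.23907; R = I + sinθ·[k]× + (1−cosθ)·[k]×²:
    [+0.77445 +0.15396 +0.61361]
    [-0.04490 +0.98087 -0.18943]
    [-0.63103 +0.11915 +0.76655]
t = (0.0226, 0.0847, 0.4813) m
M0: Pc = R·M0+t = (-0.00222, +0.12573, +0.51131); u = 599.6·(-0.00222)/0.51131 + 318.8 = 316.1969, v = 793.0·(+0.12573)/0.51131 + 239.9 = 434.8991
M1: Pc = R·M1+t = (+0.05974, +0.12214, +0.46082); u = 599.6·(+0.05974)/0.46082 + 318.8 = 396.5260, v = 793.0·(+0.12214)/0.46082 + 239.9 = 450.0793
M2: Pc = R·M2+t = (+0.04742, +0.04367, +0.45129); u = 599.6·(+0.04742)/0.45129 + 318.8 = 381.8033, v = 793.0·(+0.04367)/0.45129 + 239.9 = 316.6345
M3: Pc = R·M3+t = (-0.01454, +0.04726, +0.50178); u = 599.6·(-0.01454)/0.50178 + 318.8 = 301.4294, v = 793.0·(+0.04726)/0.50178 + 239.9 = 314.5916

c0=(316.20, 434.90) c1=(396.53, 450.08) c2=(381.80, 316.63) c3=(301.43, 314.59)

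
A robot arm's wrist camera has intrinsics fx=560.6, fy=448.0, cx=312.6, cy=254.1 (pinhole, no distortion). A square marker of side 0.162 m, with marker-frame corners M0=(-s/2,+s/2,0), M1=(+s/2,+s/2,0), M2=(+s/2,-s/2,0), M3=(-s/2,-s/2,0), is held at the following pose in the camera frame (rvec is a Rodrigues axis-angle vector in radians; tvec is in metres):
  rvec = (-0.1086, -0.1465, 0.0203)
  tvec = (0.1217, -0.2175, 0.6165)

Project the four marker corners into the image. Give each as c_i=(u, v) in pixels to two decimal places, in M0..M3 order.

c0=(350.78, 149.40) c1=(494.38, 156.65) c2=(491.06, 46.14) c3=(351.49, 34.88)

Intrinsics K: fx=560.6, fy=448.0, cx=312.6, cy=254.1
Marker side s = 0.162 m; corners in marker frame (Z=0):
  M0 = (-0.0810, +0.0810, 0)
  M1 = (+0.0810, +0.0810, 0)
  M2 = (+0.0810, -0.0810, 0)
  M3 = (-0.0810, -0.0810, 0)
rvec = (-0.1086, -0.1465, 0.0203), |rvec| = θ = 0.18349 rad = 10.513°
Rodrigues: sinθ=0.18246, 1−cosθ=0.01679; R = I + sinθ·[k]× + (1−cosθ)·[k]×²:
    [+0.98909 -0.01225 -0.14678]
    [+0.02812 +0.99391 +0.10651]
    [+0.14458 -0.10947 +0.98342]
t = (0.1217, -0.2175, 0.6165) m
M0: Pc = R·M0+t = (+0.04059, -0.13927, +0.59592); u = 560.6·(+0.04059)/0.59592 + 312.6 = 350.7850, v = 448.0·(-0.13927)/0.59592 + 254.1 = 149.3996
M1: Pc = R·M1+t = (+0.20082, -0.13472, +0.61934); u = 560.6·(+0.20082)/0.61934 + 312.6 = 494.3763, v = 448.0·(-0.13472)/0.61934 + 254.1 = 156.6541
M2: Pc = R·M2+t = (+0.20281, -0.29573, +0.63708); u = 560.6·(+0.20281)/0.63708 + 312.6 = 491.0628, v = 448.0·(-0.29573)/0.63708 + 254.1 = 46.1401
M3: Pc = R·M3+t = (+0.04258, -0.30028, +0.61366); u = 560.6·(+0.04258)/0.61366 + 312.6 = 351.4949, v = 448.0·(-0.30028)/0.61366 + 254.1 = 34.8771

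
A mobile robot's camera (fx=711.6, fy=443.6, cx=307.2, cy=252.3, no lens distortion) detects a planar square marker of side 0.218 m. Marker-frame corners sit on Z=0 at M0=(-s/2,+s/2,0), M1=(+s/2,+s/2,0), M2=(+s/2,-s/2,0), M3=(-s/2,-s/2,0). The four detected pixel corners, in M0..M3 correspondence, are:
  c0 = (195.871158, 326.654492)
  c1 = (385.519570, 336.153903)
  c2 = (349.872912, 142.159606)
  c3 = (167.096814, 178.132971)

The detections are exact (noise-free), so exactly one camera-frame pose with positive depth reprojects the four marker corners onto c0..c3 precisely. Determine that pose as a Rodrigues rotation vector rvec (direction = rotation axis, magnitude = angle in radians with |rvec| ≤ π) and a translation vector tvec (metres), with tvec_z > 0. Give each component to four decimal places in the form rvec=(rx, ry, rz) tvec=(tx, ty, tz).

rvec=(0.0666, 0.7645, -0.1014) tvec=(-0.0360, -0.0068, 0.5710)

Intrinsics K: fx=711.6, fy=443.6, cx=307.2, cy=252.3
Marker side s = 0.218 m; corners in marker frame (Z=0):
  M0 = (-0.1090, +0.1090, 0)
  M1 = (+0.1090, +0.1090, 0)
  M2 = (+0.1090, -0.1090, 0)
  M3 = (-0.1090, -0.1090, 0)
Detected image corners:
  c0 = (195.871158, 326.654492) px
  c1 = (385.519570, 336.153903) px
  c2 = (349.872912, 142.159606) px
  c3 = (167.096814, 178.132971) px
Planar DLT: solve 8×8 A·h = b for H (H[2,2]=1):
  H  [+520.67326 +156.88336 +262.33299]
  H  [-358.83200 +781.81524 +247.03288]
  H  [-1.21483 +0.04085 +1.00000]
B = K⁻¹H; ‖b₁‖=1.751465, ‖b₂‖=1.751465; λ = 2/(‖b₁‖+‖b₂‖) = 0.570950, sign → tz>0 ⇒ λ=+0.570950
r₁ = λ·B[:,0] = (+0.71719,-0.06735,-0.69361); r₂ = λ·B[:,1] = (+0.11581,+0.99300,+0.02332)
r₃ = r₁×r₂ = (+0.68718,-0.09705,+0.71997); SVD([r₁ r₂ r₃]) → R = UVᵀ:
  R  [+0.71719 +0.11581 +0.68718]
  R  [-0.06735 +0.99300 -0.09705]
  R  [-0.69361 +0.02332 +0.71997]
t = (-0.03600, -0.00678, +0.57095) m
tr R = 2.430165; θ = arccos((tr R − 1)/2) = 0.774054 rad = 44.350°
axis k = ((R−Rᵀ)₃₂, (R−Rᵀ)₁₃, (R−Rᵀ)₂₁) / (2 sinθ) = (+0.086098, +0.987636, -0.131008)
rvec = θ·k = (+0.066645, +0.764483, -0.101407)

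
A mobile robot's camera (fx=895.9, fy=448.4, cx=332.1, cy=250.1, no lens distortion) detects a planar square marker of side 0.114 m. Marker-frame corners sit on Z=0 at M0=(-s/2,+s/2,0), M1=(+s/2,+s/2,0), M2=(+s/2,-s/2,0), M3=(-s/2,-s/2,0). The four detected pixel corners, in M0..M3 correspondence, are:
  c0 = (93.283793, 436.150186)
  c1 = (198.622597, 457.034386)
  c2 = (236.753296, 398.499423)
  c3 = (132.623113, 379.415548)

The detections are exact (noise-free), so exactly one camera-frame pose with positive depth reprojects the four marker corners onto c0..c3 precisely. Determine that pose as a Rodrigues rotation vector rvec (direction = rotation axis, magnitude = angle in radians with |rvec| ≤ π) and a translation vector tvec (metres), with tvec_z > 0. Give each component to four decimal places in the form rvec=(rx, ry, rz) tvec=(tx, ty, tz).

Intrinsics K: fx=895.9, fy=448.4, cx=332.1, cy=250.1
Marker side s = 0.114 m; corners in marker frame (Z=0):
  M0 = (-0.0570, +0.0570, 0)
  M1 = (+0.0570, +0.0570, 0)
  M2 = (+0.0570, -0.0570, 0)
  M3 = (-0.0570, -0.0570, 0)
Detected image corners:
  c0 = (93.283793, 436.150186) px
  c1 = (198.622597, 457.034386) px
  c2 = (236.753296, 398.499423) px
  c3 = (132.623113, 379.415548) px
Planar DLT: solve 8×8 A·h = b for H (H[2,2]=1):
  H  [+883.66218 -369.52672 +164.88684]
  H  [+86.75257 +430.46513 +417.35937]
  H  [-0.21175 -0.17954 +1.00000]
B = K⁻¹H; ‖b₁‖=1.129511, ‖b₂‖=1.129511; λ = 2/(‖b₁‖+‖b₂‖) = 0.885339, sign → tz>0 ⇒ λ=+0.885339
r₁ = λ·B[:,0] = (+0.94274,+0.27585,-0.18747); r₂ = λ·B[:,1] = (-0.30625,+0.93859,-0.15896)
r₃ = r₁×r₂ = (+0.13211,+0.20727,+0.96932); SVD([r₁ r₂ r₃]) → R = UVᵀ:
  R  [+0.94274 -0.30625 +0.13211]
  R  [+0.27585 +0.93859 +0.20727]
  R  [-0.18747 -0.15896 +0.96932]
t = (-0.16524, +0.33024, +0.88534) m
tr R = 2.850650; θ = arccos((tr R − 1)/2) = 0.388905 rad = 22.283°
axis k = ((R−Rᵀ)₃₂, (R−Rᵀ)₁₃, (R−Rᵀ)₂₁) / (2 sinθ) = (-0.482920, +0.421422, +0.767589)
rvec = θ·k = (-0.187810, +0.163893, +0.298519)

rvec=(-0.1878, 0.1639, 0.2985) tvec=(-0.1652, 0.3302, 0.8853)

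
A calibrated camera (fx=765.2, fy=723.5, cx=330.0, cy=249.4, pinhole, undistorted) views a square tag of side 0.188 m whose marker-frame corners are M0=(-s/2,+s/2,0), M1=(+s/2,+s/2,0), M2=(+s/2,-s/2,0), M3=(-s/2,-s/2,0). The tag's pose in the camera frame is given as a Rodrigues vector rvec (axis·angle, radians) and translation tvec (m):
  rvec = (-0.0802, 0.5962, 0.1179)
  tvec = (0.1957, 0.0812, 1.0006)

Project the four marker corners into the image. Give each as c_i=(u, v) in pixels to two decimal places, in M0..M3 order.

c0=(407.23, 363.84) c1=(541.06, 389.31) c2=(559.58, 246.62) c3=(424.86, 235.65)

Intrinsics K: fx=765.2, fy=723.5, cx=330.0, cy=249.4
Marker side s = 0.188 m; corners in marker frame (Z=0):
  M0 = (-0.0940, +0.0940, 0)
  M1 = (+0.0940, +0.0940, 0)
  M2 = (+0.0940, -0.0940, 0)
  M3 = (-0.0940, -0.0940, 0)
rvec = (-0.0802, 0.5962, 0.1179), |rvec| = θ = 0.61301 rad = 35.123°
Rodrigues: sinθ=0.57534, 1−cosθ=0.18208; R = I + sinθ·[k]× + (1−cosθ)·[k]×²:
    [+0.82103 -0.13382 +0.55497]
    [+0.08749 +0.99015 +0.10933]
    [-0.56414 -0.04121 +0.82465]
t = (0.1957, 0.0812, 1.0006) m
M0: Pc = R·M0+t = (+0.10594, +0.16605, +1.04975); u = 765.2·(+0.10594)/1.04975 + 330.0 = 407.2257, v = 723.5·(+0.16605)/1.04975 + 249.4 = 363.8433
M1: Pc = R·M1+t = (+0.26030, +0.18250, +0.94370); u = 765.2·(+0.26030)/0.94370 + 330.0 = 541.0634, v = 723.5·(+0.18250)/0.94370 + 249.4 = 389.3145
M2: Pc = R·M2+t = (+0.28546, -0.00365, +0.95145); u = 765.2·(+0.28546)/0.95145 + 330.0 = 559.5784, v = 723.5·(-0.00365)/0.95145 + 249.4 = 246.6242
M3: Pc = R·M3+t = (+0.13110, -0.02010, +1.05750); u = 765.2·(+0.13110)/1.05750 + 330.0 = 424.8643, v = 723.5·(-0.02010)/1.05750 + 249.4 = 235.6501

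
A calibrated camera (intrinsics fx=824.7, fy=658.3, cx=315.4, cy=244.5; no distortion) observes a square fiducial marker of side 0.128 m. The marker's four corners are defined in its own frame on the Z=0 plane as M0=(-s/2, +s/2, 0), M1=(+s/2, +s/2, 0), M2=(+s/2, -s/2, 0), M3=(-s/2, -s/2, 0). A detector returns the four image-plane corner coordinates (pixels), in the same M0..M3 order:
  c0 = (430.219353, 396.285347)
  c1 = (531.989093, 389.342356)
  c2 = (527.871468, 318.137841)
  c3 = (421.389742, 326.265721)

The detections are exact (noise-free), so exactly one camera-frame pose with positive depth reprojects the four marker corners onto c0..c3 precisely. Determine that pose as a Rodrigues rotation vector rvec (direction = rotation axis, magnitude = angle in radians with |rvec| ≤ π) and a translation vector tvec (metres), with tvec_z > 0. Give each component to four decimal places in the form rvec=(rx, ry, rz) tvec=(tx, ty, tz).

rvec=(0.3826, 0.0733, -0.1249) tvec=(0.2012, 0.1769, 1.0228)

Intrinsics K: fx=824.7, fy=658.3, cx=315.4, cy=244.5
Marker side s = 0.128 m; corners in marker frame (Z=0):
  M0 = (-0.0640, +0.0640, 0)
  M1 = (+0.0640, +0.0640, 0)
  M2 = (+0.0640, -0.0640, 0)
  M3 = (-0.0640, -0.0640, 0)
Detected image corners:
  c0 = (430.219353, 396.285347) px
  c1 = (531.989093, 389.342356) px
  c2 = (527.871468, 318.137841) px
  c3 = (421.389742, 326.265721) px
Planar DLT: solve 8×8 A·h = b for H (H[2,2]=1):
  H  [+768.73574 +222.38426 +477.63279]
  H  [-91.92382 +680.08345 +358.34206]
  H  [-0.09275 +0.35930 +1.00000]
B = K⁻¹H; ‖b₁‖=0.977722, ‖b₂‖=0.977722; λ = 2/(‖b₁‖+‖b₂‖) = 1.022785, sign → tz>0 ⇒ λ=+1.022785
r₁ = λ·B[:,0] = (+0.98966,-0.10759,-0.09487); r₂ = λ·B[:,1] = (+0.13525,+0.92014,+0.36749)
r₃ = r₁×r₂ = (+0.04775,-0.37652,+0.92518); SVD([r₁ r₂ r₃]) → R = UVᵀ:
  R  [+0.98966 +0.13525 +0.04775]
  R  [-0.10759 +0.92014 -0.37652]
  R  [-0.09487 +0.36749 +0.92518]
t = (+0.20120, +0.17687, +1.02279) m
tr R = 2.834975; θ = arccos((tr R − 1)/2) = 0.409079 rad = 23.439°
axis k = ((R−Rᵀ)₃₂, (R−Rᵀ)₁₃, (R−Rᵀ)₂₁) / (2 sinθ) = (+0.935243, +0.179275, -0.305256)
rvec = θ·k = (+0.382589, +0.073338, -0.124874)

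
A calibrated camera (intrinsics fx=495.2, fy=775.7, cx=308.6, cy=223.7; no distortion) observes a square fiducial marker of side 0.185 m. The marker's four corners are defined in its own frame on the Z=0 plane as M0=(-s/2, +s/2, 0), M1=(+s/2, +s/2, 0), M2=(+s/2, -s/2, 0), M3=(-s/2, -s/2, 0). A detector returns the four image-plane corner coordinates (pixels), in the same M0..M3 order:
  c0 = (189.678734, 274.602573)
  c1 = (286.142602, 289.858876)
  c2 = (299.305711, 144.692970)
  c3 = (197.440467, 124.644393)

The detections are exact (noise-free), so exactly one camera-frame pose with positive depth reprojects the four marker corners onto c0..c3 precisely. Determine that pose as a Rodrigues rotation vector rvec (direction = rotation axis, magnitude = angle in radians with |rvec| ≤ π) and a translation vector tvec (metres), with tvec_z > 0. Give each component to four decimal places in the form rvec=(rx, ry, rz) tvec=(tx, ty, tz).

Intrinsics K: fx=495.2, fy=775.7, cx=308.6, cy=223.7
Marker side s = 0.185 m; corners in marker frame (Z=0):
  M0 = (-0.0925, +0.0925, 0)
  M1 = (+0.0925, +0.0925, 0)
  M2 = (+0.0925, -0.0925, 0)
  M3 = (-0.0925, -0.0925, 0)
Detected image corners:
  c0 = (189.678734, 274.602573) px
  c1 = (286.142602, 289.858876) px
  c2 = (299.305711, 144.692970) px
  c3 = (197.440467, 124.644393) px
Planar DLT: solve 8×8 A·h = b for H (H[2,2]=1):
  H  [+569.30126 +18.40145 +243.62790]
  H  [+123.93474 +861.88734 +210.67201]
  H  [+0.13858 +0.30905 +1.00000]
B = K⁻¹H; ‖b₁‖=1.078945, ‖b₂‖=1.078945; λ = 2/(‖b₁‖+‖b₂‖) = 0.926831, sign → tz>0 ⇒ λ=+0.926831
r₁ = λ·B[:,0] = (+0.98548,+0.11104,+0.12844); r₂ = λ·B[:,1] = (-0.14406,+0.94721,+0.28643)
r₃ = r₁×r₂ = (-0.08985,-0.30078,+0.94945); SVD([r₁ r₂ r₃]) → R = UVᵀ:
  R  [+0.98548 -0.14406 -0.08985]
  R  [+0.11104 +0.94721 -0.30078]
  R  [+0.12844 +0.28643 +0.94945]
t = (-0.12160, -0.01557, +0.92683) m
tr R = 2.882141; θ = arccos((tr R − 1)/2) = 0.345015 rad = 19.768°
axis k = ((R−Rᵀ)₃₂, (R−Rᵀ)₁₃, (R−Rᵀ)₂₁) / (2 sinθ) = (+0.868117, -0.322712, +0.377135)
rvec = θ·k = (+0.299513, -0.111340, +0.130117)

rvec=(0.2995, -0.1113, 0.1301) tvec=(-0.1216, -0.0156, 0.9268)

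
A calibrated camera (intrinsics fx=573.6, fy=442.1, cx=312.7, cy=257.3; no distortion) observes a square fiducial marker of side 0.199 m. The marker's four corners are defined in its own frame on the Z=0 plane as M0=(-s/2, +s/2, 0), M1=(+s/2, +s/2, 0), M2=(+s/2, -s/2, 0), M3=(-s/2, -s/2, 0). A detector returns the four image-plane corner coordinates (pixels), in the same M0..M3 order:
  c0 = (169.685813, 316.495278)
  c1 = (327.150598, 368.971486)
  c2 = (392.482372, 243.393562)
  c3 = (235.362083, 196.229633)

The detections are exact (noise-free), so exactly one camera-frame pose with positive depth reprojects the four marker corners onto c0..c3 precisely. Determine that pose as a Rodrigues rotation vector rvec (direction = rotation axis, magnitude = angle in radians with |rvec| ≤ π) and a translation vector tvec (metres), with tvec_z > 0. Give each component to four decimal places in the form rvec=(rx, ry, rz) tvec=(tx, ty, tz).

Intrinsics K: fx=573.6, fy=442.1, cx=312.7, cy=257.3
Marker side s = 0.199 m; corners in marker frame (Z=0):
  M0 = (-0.0995, +0.0995, 0)
  M1 = (+0.0995, +0.0995, 0)
  M2 = (+0.0995, -0.0995, 0)
  M3 = (-0.0995, -0.0995, 0)
Detected image corners:
  c0 = (169.685813, 316.495278) px
  c1 = (327.150598, 368.971486) px
  c2 = (392.482372, 243.393562) px
  c3 = (235.362083, 196.229633) px
Planar DLT: solve 8×8 A·h = b for H (H[2,2]=1):
  H  [+739.23673 -353.58596 +280.02893]
  H  [+199.04766 +593.04249 +280.29063]
  H  [-0.18199 -0.08680 +1.00000]
B = K⁻¹H; ‖b₁‖=1.506291, ‖b₂‖=1.506291; λ = 2/(‖b₁‖+‖b₂‖) = 0.663882, sign → tz>0 ⇒ λ=+0.663882
r₁ = λ·B[:,0] = (+0.92146,+0.36922,-0.12082); r₂ = λ·B[:,1] = (-0.37783,+0.92408,-0.05762)
r₃ = r₁×r₂ = (+0.09037,+0.09875,+0.99100); SVD([r₁ r₂ r₃]) → R = UVᵀ:
  R  [+0.92146 -0.37783 +0.09037]
  R  [+0.36922 +0.92408 +0.09875]
  R  [-0.12082 -0.05762 +0.99100]
t = (-0.03781, +0.03452, +0.66388) m
tr R = 2.836538; θ = arccos((tr R − 1)/2) = 0.407110 rad = 23.326°
axis k = ((R−Rᵀ)₃₂, (R−Rᵀ)₁₃, (R−Rᵀ)₂₁) / (2 sinθ) = (-0.197455, +0.266688, +0.943339)
rvec = θ·k = (-0.080386, +0.108571, +0.384043)

rvec=(-0.0804, 0.1086, 0.3840) tvec=(-0.0378, 0.0345, 0.6639)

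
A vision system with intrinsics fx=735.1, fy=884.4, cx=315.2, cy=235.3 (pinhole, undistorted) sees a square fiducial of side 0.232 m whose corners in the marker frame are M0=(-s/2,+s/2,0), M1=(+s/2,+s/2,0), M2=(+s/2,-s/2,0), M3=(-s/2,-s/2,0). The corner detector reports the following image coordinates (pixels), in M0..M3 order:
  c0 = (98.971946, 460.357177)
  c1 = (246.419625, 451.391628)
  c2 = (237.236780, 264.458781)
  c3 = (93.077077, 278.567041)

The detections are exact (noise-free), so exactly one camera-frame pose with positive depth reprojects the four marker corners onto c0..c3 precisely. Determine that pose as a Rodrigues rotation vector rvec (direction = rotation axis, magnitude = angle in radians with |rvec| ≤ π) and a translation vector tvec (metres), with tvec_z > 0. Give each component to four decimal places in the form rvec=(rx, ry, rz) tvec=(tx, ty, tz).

Intrinsics K: fx=735.1, fy=884.4, cx=315.2, cy=235.3
Marker side s = 0.232 m; corners in marker frame (Z=0):
  M0 = (-0.1160, +0.1160, 0)
  M1 = (+0.1160, +0.1160, 0)
  M2 = (+0.1160, -0.1160, 0)
  M3 = (-0.1160, -0.1160, 0)
Detected image corners:
  c0 = (98.971946, 460.357177) px
  c1 = (246.419625, 451.391628) px
  c2 = (237.236780, 264.458781) px
  c3 = (93.077077, 278.567041) px
Planar DLT: solve 8×8 A·h = b for H (H[2,2]=1):
  H  [+607.11994 +17.07147 +167.82192]
  H  [-95.63769 +761.51597 +362.80815]
  H  [-0.12591 -0.09069 +1.00000]
B = K⁻¹H; ‖b₁‖=0.891981, ‖b₂‖=0.891981; λ = 2/(‖b₁‖+‖b₂‖) = 1.121100, sign → tz>0 ⇒ λ=+1.121100
r₁ = λ·B[:,0] = (+0.98644,-0.08368,-0.14116); r₂ = λ·B[:,1] = (+0.06963,+0.99238,-0.10167)
r₃ = r₁×r₂ = (+0.14859,+0.09047,+0.98475); SVD([r₁ r₂ r₃]) → R = UVᵀ:
  R  [+0.98644 +0.06963 +0.14859]
  R  [-0.08368 +0.99238 +0.09047]
  R  [-0.14116 -0.10167 +0.98475]
t = (-0.22477, +0.16163, +1.12110) m
tr R = 2.963574; θ = arccos((tr R − 1)/2) = 0.191146 rad = 10.952°
axis k = ((R−Rᵀ)₃₂, (R−Rᵀ)₁₃, (R−Rᵀ)₂₁) / (2 sinθ) = (-0.505673, +0.762561, -0.403479)
rvec = θ·k = (-0.096657, +0.145761, -0.077124)

rvec=(-0.0967, 0.1458, -0.0771) tvec=(-0.2248, 0.1616, 1.1211)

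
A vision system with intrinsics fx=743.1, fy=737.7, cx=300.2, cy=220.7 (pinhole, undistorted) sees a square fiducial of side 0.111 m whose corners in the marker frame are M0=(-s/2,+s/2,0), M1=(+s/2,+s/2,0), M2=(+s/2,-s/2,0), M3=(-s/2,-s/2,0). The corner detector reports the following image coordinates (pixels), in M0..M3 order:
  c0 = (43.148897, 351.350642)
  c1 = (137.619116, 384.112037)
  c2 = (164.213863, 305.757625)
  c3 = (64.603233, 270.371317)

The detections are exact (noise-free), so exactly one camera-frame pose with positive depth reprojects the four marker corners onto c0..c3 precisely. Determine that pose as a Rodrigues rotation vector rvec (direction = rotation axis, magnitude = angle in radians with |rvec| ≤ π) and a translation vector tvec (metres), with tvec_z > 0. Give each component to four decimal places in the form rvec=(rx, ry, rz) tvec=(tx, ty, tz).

rvec=(0.4243, 0.0076, 0.3641) tvec=(-0.2160, 0.1192, 0.8111)

Intrinsics K: fx=743.1, fy=737.7, cx=300.2, cy=220.7
Marker side s = 0.111 m; corners in marker frame (Z=0):
  M0 = (-0.0555, +0.0555, 0)
  M1 = (+0.0555, +0.0555, 0)
  M2 = (+0.0555, -0.0555, 0)
  M3 = (-0.0555, -0.0555, 0)
Detected image corners:
  c0 = (43.148897, 351.350642) px
  c1 = (137.619116, 384.112037) px
  c2 = (164.213863, 305.757625) px
  c3 = (64.603233, 270.371317) px
Planar DLT: solve 8×8 A·h = b for H (H[2,2]=1):
  H  [+882.18357 -165.55359 +102.29007]
  H  [+334.13761 +880.95168 +329.07810]
  H  [+0.08385 +0.49798 +1.00000]
B = K⁻¹H; ‖b₁‖=1.232957, ‖b₂‖=1.232957; λ = 2/(‖b₁‖+‖b₂‖) = 0.811058, sign → tz>0 ⇒ λ=+0.811058
r₁ = λ·B[:,0] = (+0.93539,+0.34702,+0.06800); r₂ = λ·B[:,1] = (-0.34386,+0.84772,+0.40389)
r₃ = r₁×r₂ = (+0.08251,-0.40118,+0.91228); SVD([r₁ r₂ r₃]) → R = UVᵀ:
  R  [+0.93539 -0.34386 +0.08251]
  R  [+0.34702 +0.84772 -0.40118]
  R  [+0.06800 +0.40389 +0.91228]
t = (-0.21601, +0.11916, +0.81106) m
tr R = 2.695386; θ = arccos((tr R − 1)/2) = 0.559175 rad = 32.038°
axis k = ((R−Rᵀ)₃₂, (R−Rᵀ)₁₃, (R−Rᵀ)₂₁) / (2 sinθ) = (+0.758805, +0.013673, +0.651175)
rvec = θ·k = (+0.424305, +0.007646, +0.364121)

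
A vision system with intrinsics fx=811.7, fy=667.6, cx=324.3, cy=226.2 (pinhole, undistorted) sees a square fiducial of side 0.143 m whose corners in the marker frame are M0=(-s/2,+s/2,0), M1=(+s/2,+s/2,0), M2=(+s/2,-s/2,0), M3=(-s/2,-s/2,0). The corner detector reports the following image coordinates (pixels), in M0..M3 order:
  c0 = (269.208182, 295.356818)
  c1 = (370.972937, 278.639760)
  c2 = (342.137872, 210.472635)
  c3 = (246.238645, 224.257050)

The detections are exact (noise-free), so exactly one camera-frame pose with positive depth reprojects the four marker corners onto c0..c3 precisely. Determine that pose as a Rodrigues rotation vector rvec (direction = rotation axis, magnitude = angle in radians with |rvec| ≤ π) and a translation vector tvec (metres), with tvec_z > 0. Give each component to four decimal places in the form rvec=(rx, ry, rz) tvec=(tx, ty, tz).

Intrinsics K: fx=811.7, fy=667.6, cx=324.3, cy=226.2
Marker side s = 0.143 m; corners in marker frame (Z=0):
  M0 = (-0.0715, +0.0715, 0)
  M1 = (+0.0715, +0.0715, 0)
  M2 = (+0.0715, -0.0715, 0)
  M3 = (-0.0715, -0.0715, 0)
Detected image corners:
  c0 = (269.208182, 295.356818) px
  c1 = (370.972937, 278.639760) px
  c2 = (342.137872, 210.472635) px
  c3 = (246.238645, 224.257050) px
Planar DLT: solve 8×8 A·h = b for H (H[2,2]=1):
  H  [+749.59420 +38.44632 +307.38874]
  H  [-57.74614 +369.41743 +250.91778]
  H  [+0.19256 -0.46549 +1.00000]
B = K⁻¹H; ‖b₁‖=0.881338, ‖b₂‖=0.881338; λ = 2/(‖b₁‖+‖b₂‖) = 1.134639, sign → tz>0 ⇒ λ=+1.134639
r₁ = λ·B[:,0] = (+0.96053,-0.17217,+0.21849); r₂ = λ·B[:,1] = (+0.26476,+0.80681,-0.52817)
r₃ = r₁×r₂ = (-0.08534,+0.56517,+0.82055); SVD([r₁ r₂ r₃]) → R = UVᵀ:
  R  [+0.96053 +0.26476 -0.08534]
  R  [-0.17217 +0.80681 +0.56517]
  R  [+0.21849 -0.52817 +0.82055]
t = (-0.02364, +0.04201, +1.13464) m
tr R = 2.587890; θ = arccos((tr R − 1)/2) = 0.653526 rad = 37.444°
axis k = ((R−Rᵀ)₃₂, (R−Rᵀ)₁₃, (R−Rᵀ)₂₁) / (2 sinθ) = (-0.899138, -0.249868, -0.359328)
rvec = θ·k = (-0.587610, -0.163295, -0.234830)

rvec=(-0.5876, -0.1633, -0.2348) tvec=(-0.0236, 0.0420, 1.1346)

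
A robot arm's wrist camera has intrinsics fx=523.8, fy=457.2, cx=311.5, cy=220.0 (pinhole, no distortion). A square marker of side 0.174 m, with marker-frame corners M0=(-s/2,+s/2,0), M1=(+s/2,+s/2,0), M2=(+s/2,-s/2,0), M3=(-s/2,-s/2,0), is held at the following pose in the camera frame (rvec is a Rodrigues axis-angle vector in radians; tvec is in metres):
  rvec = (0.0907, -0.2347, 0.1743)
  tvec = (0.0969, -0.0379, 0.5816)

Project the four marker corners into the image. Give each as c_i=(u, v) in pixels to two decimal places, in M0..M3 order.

c0=(309.41, 246.96) c1=(453.01, 266.17) c2=(483.70, 136.27) c3=(339.29, 106.90)

Intrinsics K: fx=523.8, fy=457.2, cx=311.5, cy=220.0
Marker side s = 0.174 m; corners in marker frame (Z=0):
  M0 = (-0.0870, +0.0870, 0)
  M1 = (+0.0870, +0.0870, 0)
  M2 = (+0.0870, -0.0870, 0)
  M3 = (-0.0870, -0.0870, 0)
rvec = (0.0907, -0.2347, 0.1743), |rvec| = θ = 0.30609 rad = 17.538°
Rodrigues: sinθ=0.30133, 1−cosθ=0.04648; R = I + sinθ·[k]× + (1−cosθ)·[k]×²:
    [+0.95760 -0.18215 -0.22321]
    [+0.16103 +0.98085 -0.10959]
    [+0.23890 +0.06900 +0.96859]
t = (0.0969, -0.0379, 0.5816) m
M0: Pc = R·M0+t = (-0.00226, +0.03342, +0.56682); u = 523.8·(-0.00226)/0.56682 + 311.5 = 309.4130, v = 457.2·(+0.03342)/0.56682 + 220.0 = 246.9601
M1: Pc = R·M1+t = (+0.16436, +0.06144, +0.60839); u = 523.8·(+0.16436)/0.60839 + 311.5 = 453.0118, v = 457.2·(+0.06144)/0.60839 + 220.0 = 266.1744
M2: Pc = R·M2+t = (+0.19606, -0.10922, +0.59638); u = 523.8·(+0.19606)/0.59638 + 311.5 = 483.6976, v = 457.2·(-0.10922)/0.59638 + 220.0 = 136.2663
M3: Pc = R·M3+t = (+0.02944, -0.13724, +0.55481); u = 523.8·(+0.02944)/0.55481 + 311.5 = 339.2905, v = 457.2·(-0.13724)/0.55481 + 220.0 = 106.9032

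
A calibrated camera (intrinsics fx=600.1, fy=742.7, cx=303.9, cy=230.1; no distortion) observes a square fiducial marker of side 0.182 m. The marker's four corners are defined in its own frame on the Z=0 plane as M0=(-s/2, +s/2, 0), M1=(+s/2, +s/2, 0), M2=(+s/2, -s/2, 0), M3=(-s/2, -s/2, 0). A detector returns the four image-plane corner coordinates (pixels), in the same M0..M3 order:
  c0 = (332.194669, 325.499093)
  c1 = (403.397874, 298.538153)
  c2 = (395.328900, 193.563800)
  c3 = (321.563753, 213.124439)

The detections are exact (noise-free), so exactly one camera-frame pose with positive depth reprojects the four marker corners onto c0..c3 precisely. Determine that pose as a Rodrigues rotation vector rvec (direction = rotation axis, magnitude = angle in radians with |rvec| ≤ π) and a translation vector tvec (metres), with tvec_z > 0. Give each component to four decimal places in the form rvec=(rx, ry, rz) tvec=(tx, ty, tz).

Intrinsics K: fx=600.1, fy=742.7, cx=303.9, cy=230.1
Marker side s = 0.182 m; corners in marker frame (Z=0):
  M0 = (-0.0910, +0.0910, 0)
  M1 = (+0.0910, +0.0910, 0)
  M2 = (+0.0910, -0.0910, 0)
  M3 = (-0.0910, -0.0910, 0)
Detected image corners:
  c0 = (332.194669, 325.499093) px
  c1 = (403.397874, 298.538153) px
  c2 = (395.328900, 193.563800) px
  c3 = (321.563753, 213.124439) px
Planar DLT: solve 8×8 A·h = b for H (H[2,2]=1):
  H  [+545.07506 +102.68403 +364.51594]
  H  [-23.82386 +632.95964 +257.95544]
  H  [+0.40455 +0.14202 +1.00000]
B = K⁻¹H; ‖b₁‖=0.826597, ‖b₂‖=0.826597; λ = 2/(‖b₁‖+‖b₂‖) = 1.209779, sign → tz>0 ⇒ λ=+1.209779
r₁ = λ·B[:,0] = (+0.85100,-0.19044,+0.48942); r₂ = λ·B[:,1] = (+0.12000,+0.97779,+0.17181)
r₃ = r₁×r₂ = (-0.51127,-0.08748,+0.85496); SVD([r₁ r₂ r₃]) → R = UVᵀ:
  R  [+0.85100 +0.12000 -0.51127]
  R  [-0.19044 +0.97779 -0.08748]
  R  [+0.48942 +0.17181 +0.85496]
t = (+0.12220, +0.04537, +1.20978) m
tr R = 2.683753; θ = arccos((tr R − 1)/2) = 0.570046 rad = 32.661°
axis k = ((R−Rᵀ)₃₂, (R−Rᵀ)₁₃, (R−Rᵀ)₂₁) / (2 sinθ) = (+0.240232, -0.927128, -0.287616)
rvec = θ·k = (+0.136943, -0.528505, -0.163954)

rvec=(0.1369, -0.5285, -0.1640) tvec=(0.1222, 0.0454, 1.2098)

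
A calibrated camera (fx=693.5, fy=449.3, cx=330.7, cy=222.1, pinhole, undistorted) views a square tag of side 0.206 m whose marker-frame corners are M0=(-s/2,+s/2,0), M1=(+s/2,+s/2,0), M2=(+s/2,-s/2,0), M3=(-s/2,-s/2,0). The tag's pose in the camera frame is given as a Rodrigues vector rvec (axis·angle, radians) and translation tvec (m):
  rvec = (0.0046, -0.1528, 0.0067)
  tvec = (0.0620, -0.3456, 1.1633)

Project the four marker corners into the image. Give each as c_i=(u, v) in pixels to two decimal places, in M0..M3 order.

Intrinsics K: fx=693.5, fy=449.3, cx=330.7, cy=222.1
Marker side s = 0.206 m; corners in marker frame (Z=0):
  M0 = (-0.1030, +0.1030, 0)
  M1 = (+0.1030, +0.1030, 0)
  M2 = (+0.1030, -0.1030, 0)
  M3 = (-0.1030, -0.1030, 0)
rvec = (0.0046, -0.1528, 0.0067), |rvec| = θ = 0.15302 rad = 8.767°
Rodrigues: sinθ=0.15242, 1−cosθ=0.01168; R = I + sinθ·[k]× + (1−cosθ)·[k]×²:
    [+0.98833 -0.00702 -0.15219]
    [+0.00632 +0.99997 -0.00509]
    [+0.15222 +0.00407 +0.98834]
t = (0.0620, -0.3456, 1.1633) m
M0: Pc = R·M0+t = (-0.04052, -0.24325, +1.14804); u = 693.5·(-0.04052)/1.14804 + 330.7 = 306.2223, v = 449.3·(-0.24325)/1.14804 + 222.1 = 126.8993
M1: Pc = R·M1+t = (+0.16307, -0.24195, +1.17940); u = 693.5·(+0.16307)/1.17940 + 330.7 = 426.5895, v = 449.3·(-0.24195)/1.17940 + 222.1 = 129.9266
M2: Pc = R·M2+t = (+0.16452, -0.44795, +1.17856); u = 693.5·(+0.16452)/1.17856 + 330.7 = 427.5092, v = 449.3·(-0.44795)/1.17856 + 222.1 = 51.3306
M3: Pc = R·M3+t = (-0.03907, -0.44925, +1.14720); u = 693.5·(-0.03907)/1.14720 + 330.7 = 307.0792, v = 449.3·(-0.44925)/1.14720 + 222.1 = 46.1527

c0=(306.22, 126.90) c1=(426.59, 129.93) c2=(427.51, 51.33) c3=(307.08, 46.15)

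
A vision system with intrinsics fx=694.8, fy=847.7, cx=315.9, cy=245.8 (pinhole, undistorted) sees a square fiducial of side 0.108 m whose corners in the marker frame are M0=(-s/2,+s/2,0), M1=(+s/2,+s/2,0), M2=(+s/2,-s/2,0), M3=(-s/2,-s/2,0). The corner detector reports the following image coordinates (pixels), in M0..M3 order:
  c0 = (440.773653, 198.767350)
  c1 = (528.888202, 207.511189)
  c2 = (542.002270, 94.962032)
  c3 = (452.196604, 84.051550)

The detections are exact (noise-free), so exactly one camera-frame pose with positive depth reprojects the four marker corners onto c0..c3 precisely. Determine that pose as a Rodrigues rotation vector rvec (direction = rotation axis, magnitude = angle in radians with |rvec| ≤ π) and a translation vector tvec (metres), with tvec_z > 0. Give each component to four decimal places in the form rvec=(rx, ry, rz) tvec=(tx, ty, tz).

Intrinsics K: fx=694.8, fy=847.7, cx=315.9, cy=245.8
Marker side s = 0.108 m; corners in marker frame (Z=0):
  M0 = (-0.0540, +0.0540, 0)
  M1 = (+0.0540, +0.0540, 0)
  M2 = (+0.0540, -0.0540, 0)
  M3 = (-0.0540, -0.0540, 0)
Detected image corners:
  c0 = (440.773653, 198.767350) px
  c1 = (528.888202, 207.511189) px
  c2 = (542.002270, 94.962032) px
  c3 = (452.196604, 84.051550) px
Planar DLT: solve 8×8 A·h = b for H (H[2,2]=1):
  H  [+901.89243 -16.45206 +491.28252]
  H  [+114.21232 +1081.03865 +146.97282]
  H  [+0.15942 +0.19800 +1.00000]
B = K⁻¹H; ‖b₁‖=1.239067, ‖b₂‖=1.239067; λ = 2/(‖b₁‖+‖b₂‖) = 0.807059, sign → tz>0 ⇒ λ=+0.807059
r₁ = λ·B[:,0] = (+0.98911,+0.07143,+0.12866); r₂ = λ·B[:,1] = (-0.09177,+0.98287,+0.15980)
r₃ = r₁×r₂ = (-0.11505,-0.16987,+0.97873); SVD([r₁ r₂ r₃]) → R = UVᵀ:
  R  [+0.98911 -0.09177 -0.11505]
  R  [+0.07143 +0.98287 -0.16987]
  R  [+0.12866 +0.15980 +0.97873]
t = (+0.20372, -0.09409, +0.80706) m
tr R = 2.950716; θ = arccos((tr R − 1)/2) = 0.222459 rad = 12.746°
axis k = ((R−Rᵀ)₃₂, (R−Rᵀ)₁₃, (R−Rᵀ)₂₁) / (2 sinθ) = (+0.747109, -0.552310, +0.369840)
rvec = θ·k = (+0.166201, -0.122866, +0.082274)

rvec=(0.1662, -0.1229, 0.0823) tvec=(0.2037, -0.0941, 0.8071)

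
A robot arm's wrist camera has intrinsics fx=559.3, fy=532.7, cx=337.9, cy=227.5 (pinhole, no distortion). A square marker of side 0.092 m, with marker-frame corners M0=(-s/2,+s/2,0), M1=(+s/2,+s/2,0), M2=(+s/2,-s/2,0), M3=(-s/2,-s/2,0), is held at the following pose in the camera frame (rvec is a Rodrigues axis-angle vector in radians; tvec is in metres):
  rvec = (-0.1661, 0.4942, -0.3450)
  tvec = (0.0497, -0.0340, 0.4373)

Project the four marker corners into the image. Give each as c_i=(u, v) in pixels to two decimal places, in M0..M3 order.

c0=(368.99, 257.84) c1=(476.43, 217.08) c2=(435.31, 111.29) c3=(336.42, 159.18)

Intrinsics K: fx=559.3, fy=532.7, cx=337.9, cy=227.5
Marker side s = 0.092 m; corners in marker frame (Z=0):
  M0 = (-0.0460, +0.0460, 0)
  M1 = (+0.0460, +0.0460, 0)
  M2 = (+0.0460, -0.0460, 0)
  M3 = (-0.0460, -0.0460, 0)
rvec = (-0.1661, 0.4942, -0.3450), |rvec| = θ = 0.62518 rad = 35.820°
Rodrigues: sinθ=0.58524, 1−cosθ=0.18914; R = I + sinθ·[k]× + (1−cosθ)·[k]×²:
    [+0.82421 +0.28324 +0.49036]
    [-0.36269 +0.92905 +0.07298]
    [-0.43490 -0.23800 +0.86846]
t = (0.0497, -0.0340, 0.4373) m
M0: Pc = R·M0+t = (+0.02482, +0.02542, +0.44636); u = 559.3·(+0.02482)/0.44636 + 337.9 = 368.9943, v = 532.7·(+0.02542)/0.44636 + 227.5 = 257.8370
M1: Pc = R·M1+t = (+0.10064, -0.00795, +0.40635); u = 559.3·(+0.10064)/0.40635 + 337.9 = 476.4255, v = 532.7·(-0.00795)/0.40635 + 227.5 = 217.0816
M2: Pc = R·M2+t = (+0.07458, -0.09342, +0.42824); u = 559.3·(+0.07458)/0.42824 + 337.9 = 435.3103, v = 532.7·(-0.09342)/0.42824 + 227.5 = 111.2931
M3: Pc = R·M3+t = (-0.00124, -0.06005, +0.46825); u = 559.3·(-0.00124)/0.46825 + 337.9 = 336.4158, v = 532.7·(-0.06005)/0.46825 + 227.5 = 159.1820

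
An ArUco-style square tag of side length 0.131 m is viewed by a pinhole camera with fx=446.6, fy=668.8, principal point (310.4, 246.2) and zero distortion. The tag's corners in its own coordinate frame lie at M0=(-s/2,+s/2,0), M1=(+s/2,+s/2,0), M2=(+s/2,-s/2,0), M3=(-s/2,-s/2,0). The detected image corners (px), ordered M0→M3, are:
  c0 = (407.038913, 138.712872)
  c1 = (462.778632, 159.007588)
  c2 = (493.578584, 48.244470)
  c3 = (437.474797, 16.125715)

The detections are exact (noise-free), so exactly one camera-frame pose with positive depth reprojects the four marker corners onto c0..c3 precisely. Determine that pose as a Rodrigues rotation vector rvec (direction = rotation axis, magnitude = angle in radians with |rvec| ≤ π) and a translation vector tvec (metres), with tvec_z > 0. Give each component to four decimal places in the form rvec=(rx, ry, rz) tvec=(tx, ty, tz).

Intrinsics K: fx=446.6, fy=668.8, cx=310.4, cy=246.2
Marker side s = 0.131 m; corners in marker frame (Z=0):
  M0 = (-0.0655, +0.0655, 0)
  M1 = (+0.0655, +0.0655, 0)
  M2 = (+0.0655, -0.0655, 0)
  M3 = (-0.0655, -0.0655, 0)
Detected image corners:
  c0 = (407.038913, 138.712872) px
  c1 = (462.778632, 159.007588) px
  c2 = (493.578584, 48.244470) px
  c3 = (437.474797, 16.125715) px
Planar DLT: solve 8×8 A·h = b for H (H[2,2]=1):
  H  [+732.51685 -44.05253 +451.03859]
  H  [+260.26529 +926.79162 +92.71570]
  H  [+0.67894 +0.42143 +1.00000]
B = K⁻¹H; ‖b₁‖=1.358427, ‖b₂‖=1.358427; λ = 2/(‖b₁‖+‖b₂‖) = 0.736146, sign → tz>0 ⇒ λ=+0.736146
r₁ = λ·B[:,0] = (+0.86006,+0.10249,+0.49980); r₂ = λ·B[:,1] = (-0.28823,+0.90591,+0.31023)
r₃ = r₁×r₂ = (-0.42098,-0.41088,+0.80868); SVD([r₁ r₂ r₃]) → R = UVᵀ:
  R  [+0.86006 -0.28823 -0.42098]
  R  [+0.10249 +0.90591 -0.41088]
  R  [+0.49980 +0.31023 +0.80868]
t = (+0.23182, -0.16894, +0.73615) m
tr R = 2.574645; θ = arccos((tr R − 1)/2) = 0.664342 rad = 38.064°
axis k = ((R−Rᵀ)₃₂, (R−Rᵀ)₁₃, (R−Rᵀ)₂₁) / (2 sinθ) = (+0.584800, -0.746731, +0.316863)
rvec = θ·k = (+0.388507, -0.496085, +0.210506)

rvec=(0.3885, -0.4961, 0.2105) tvec=(0.2318, -0.1689, 0.7361)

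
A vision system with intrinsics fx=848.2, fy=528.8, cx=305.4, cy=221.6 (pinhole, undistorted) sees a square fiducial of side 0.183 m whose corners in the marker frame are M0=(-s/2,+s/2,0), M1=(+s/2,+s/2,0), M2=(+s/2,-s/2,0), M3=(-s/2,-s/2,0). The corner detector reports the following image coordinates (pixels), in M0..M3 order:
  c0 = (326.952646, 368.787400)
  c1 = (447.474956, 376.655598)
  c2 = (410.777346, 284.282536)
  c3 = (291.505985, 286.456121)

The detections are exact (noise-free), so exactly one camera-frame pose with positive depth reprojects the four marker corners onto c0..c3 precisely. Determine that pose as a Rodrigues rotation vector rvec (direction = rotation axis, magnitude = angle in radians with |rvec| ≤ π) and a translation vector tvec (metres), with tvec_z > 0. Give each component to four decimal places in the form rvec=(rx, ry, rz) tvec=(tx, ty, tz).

Intrinsics K: fx=848.2, fy=528.8, cx=305.4, cy=221.6
Marker side s = 0.183 m; corners in marker frame (Z=0):
  M0 = (-0.0915, +0.0915, 0)
  M1 = (+0.0915, +0.0915, 0)
  M2 = (+0.0915, -0.0915, 0)
  M3 = (-0.0915, -0.0915, 0)
Detected image corners:
  c0 = (326.952646, 368.787400) px
  c1 = (447.474956, 376.655598) px
  c2 = (410.777346, 284.282536) px
  c3 = (291.505985, 286.456121) px
Planar DLT: solve 8×8 A·h = b for H (H[2,2]=1):
  H  [+421.70061 +246.12470 +365.92811]
  H  [-192.23658 +519.60420 +329.49569]
  H  [-0.63253 +0.13329 +1.00000]
B = K⁻¹H; ‖b₁‖=0.967104, ‖b₂‖=0.967104; λ = 2/(‖b₁‖+‖b₂‖) = 1.034015, sign → tz>0 ⇒ λ=+1.034015
r₁ = λ·B[:,0] = (+0.74957,-0.10181,-0.65404); r₂ = λ·B[:,1] = (+0.25042,+0.95828,+0.13782)
r₃ = r₁×r₂ = (+0.61272,-0.26709,+0.74380); SVD([r₁ r₂ r₃]) → R = UVᵀ:
  R  [+0.74957 +0.25042 +0.61272]
  R  [-0.10181 +0.95828 -0.26709]
  R  [-0.65404 +0.13782 +0.74380]
t = (+0.07379, +0.21098, +1.03401) m
tr R = 2.451648; θ = arccos((tr R − 1)/2) = 0.758564 rad = 43.463°
axis k = ((R−Rᵀ)₃₂, (R−Rᵀ)₁₃, (R−Rᵀ)₂₁) / (2 sinθ) = (+0.294321, +0.920774, -0.256029)
rvec = θ·k = (+0.223261, +0.698466, -0.194214)

rvec=(0.2233, 0.6985, -0.1942) tvec=(0.0738, 0.2110, 1.0340)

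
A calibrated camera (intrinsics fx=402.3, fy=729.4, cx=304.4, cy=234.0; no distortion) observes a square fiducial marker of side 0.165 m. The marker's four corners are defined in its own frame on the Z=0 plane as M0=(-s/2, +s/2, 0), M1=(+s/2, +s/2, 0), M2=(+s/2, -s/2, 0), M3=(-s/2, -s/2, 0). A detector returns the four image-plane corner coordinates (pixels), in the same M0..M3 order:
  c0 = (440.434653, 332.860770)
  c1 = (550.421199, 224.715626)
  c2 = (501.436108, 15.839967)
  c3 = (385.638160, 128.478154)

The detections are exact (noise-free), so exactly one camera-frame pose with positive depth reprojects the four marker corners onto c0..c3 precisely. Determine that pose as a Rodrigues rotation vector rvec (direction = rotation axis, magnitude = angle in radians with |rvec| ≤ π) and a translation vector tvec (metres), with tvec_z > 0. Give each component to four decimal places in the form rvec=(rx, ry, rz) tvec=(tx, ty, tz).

Intrinsics K: fx=402.3, fy=729.4, cx=304.4, cy=234.0
Marker side s = 0.165 m; corners in marker frame (Z=0):
  M0 = (-0.0825, +0.0825, 0)
  M1 = (+0.0825, +0.0825, 0)
  M2 = (+0.0825, -0.0825, 0)
  M3 = (-0.0825, -0.0825, 0)
Detected image corners:
  c0 = (440.434653, 332.860770) px
  c1 = (550.421199, 224.715626) px
  c2 = (501.436108, 15.839967) px
  c3 = (385.638160, 128.478154) px
Planar DLT: solve 8×8 A·h = b for H (H[2,2]=1):
  H  [+696.91284 +454.87488 +470.25322]
  H  [-663.78875 +1304.81482 +177.89550]
  H  [+0.02801 +0.29911 +1.00000]
B = K⁻¹H; ‖b₁‖=1.942513, ‖b₂‖=1.942513; λ = 2/(‖b₁‖+‖b₂‖) = 0.514797, sign → tz>0 ⇒ λ=+0.514797
r₁ = λ·B[:,0] = (+0.88088,-0.47312,+0.01442); r₂ = λ·B[:,1] = (+0.46556,+0.87152,+0.15398)
r₃ = r₁×r₂ = (-0.08542,-0.12892,+0.98797); SVD([r₁ r₂ r₃]) → R = UVᵀ:
  R  [+0.88088 +0.46556 -0.08542]
  R  [-0.47312 +0.87152 -0.12892]
  R  [+0.01442 +0.15398 +0.98797]
t = (+0.21223, -0.03960, +0.51480) m
tr R = 2.740366; θ = arccos((tr R − 1)/2) = 0.515222 rad = 29.520°
axis k = ((R−Rᵀ)₃₂, (R−Rᵀ)₁₃, (R−Rᵀ)₂₁) / (2 sinθ) = (+0.287079, -0.101314, -0.952534)
rvec = θ·k = (+0.147909, -0.052199, -0.490767)

rvec=(0.1479, -0.0522, -0.4908) tvec=(0.2122, -0.0396, 0.5148)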